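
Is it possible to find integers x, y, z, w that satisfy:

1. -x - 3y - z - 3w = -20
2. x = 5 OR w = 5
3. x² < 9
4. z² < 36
Yes

Take x = 2, y = 1, z = 0, w = 5. Substituting into each constraint:
  (1) (-2) - 3(1) + 0 - 3(5) = -20 ✓
  (2) w = 5, target 5 ✓ (second branch holds)
  (3) x² = (2)² = 4, and 4 < 9 ✓
  (4) z² = (0)² = 0, and 0 < 36 ✓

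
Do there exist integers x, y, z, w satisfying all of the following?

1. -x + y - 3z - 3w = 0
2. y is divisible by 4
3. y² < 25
Yes

Take x = 0, y = 0, z = 0, w = 0. Substituting into each constraint:
  (1) 0 + 0 - 3(0) - 3(0) = 0 ✓
  (2) 0 = 4 × 0, remainder 0 ✓
  (3) y² = (0)² = 0, and 0 < 25 ✓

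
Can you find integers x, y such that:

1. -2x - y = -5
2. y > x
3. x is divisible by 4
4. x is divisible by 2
Yes

Take x = 0, y = 5. Substituting into each constraint:
  (1) -2(0) + (-5) = -5 ✓
  (2) 5 > 0 ✓
  (3) 0 = 4 × 0, remainder 0 ✓
  (4) 0 = 2 × 0, remainder 0 ✓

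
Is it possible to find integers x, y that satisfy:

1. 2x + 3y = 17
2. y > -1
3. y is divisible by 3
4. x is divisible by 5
Yes

Take x = -5, y = 9. Substituting into each constraint:
  (1) 2(-5) + 3(9) = 17 ✓
  (2) 9 > -1 ✓
  (3) 9 = 3 × 3, remainder 0 ✓
  (4) -5 = 5 × -1, remainder 0 ✓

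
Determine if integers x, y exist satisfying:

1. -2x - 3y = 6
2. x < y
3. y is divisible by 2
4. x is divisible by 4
Yes

Take x = -12, y = 6. Substituting into each constraint:
  (1) -2(-12) - 3(6) = 6 ✓
  (2) -12 < 6 ✓
  (3) 6 = 2 × 3, remainder 0 ✓
  (4) -12 = 4 × -3, remainder 0 ✓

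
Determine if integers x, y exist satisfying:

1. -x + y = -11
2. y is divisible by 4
Yes

Take x = 11, y = 0. Substituting into each constraint:
  (1) (-11) + 0 = -11 ✓
  (2) 0 = 4 × 0, remainder 0 ✓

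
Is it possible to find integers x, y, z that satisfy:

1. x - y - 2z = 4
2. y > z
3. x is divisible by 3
Yes

Take x = 6, y = 2, z = 0. Substituting into each constraint:
  (1) 6 + (-2) - 2(0) = 4 ✓
  (2) 2 > 0 ✓
  (3) 6 = 3 × 2, remainder 0 ✓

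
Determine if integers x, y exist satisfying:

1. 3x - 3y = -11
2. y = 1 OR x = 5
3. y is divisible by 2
No

Even the single constraint (3x - 3y = -11) is infeasible over the integers.

  - 3x - 3y = -11: every term on the left is divisible by 3, so the LHS ≡ 0 (mod 3), but the RHS -11 is not — no integer solution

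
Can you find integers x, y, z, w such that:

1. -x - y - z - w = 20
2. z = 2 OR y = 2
Yes

Take x = -25, y = 3, z = 2, w = 0. Substituting into each constraint:
  (1) 25 + (-3) + (-2) + 0 = 20 ✓
  (2) z = 2, target 2 ✓ (first branch holds)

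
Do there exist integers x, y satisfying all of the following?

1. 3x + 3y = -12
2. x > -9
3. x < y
Yes

Take x = -3, y = -1. Substituting into each constraint:
  (1) 3(-3) + 3(-1) = -12 ✓
  (2) -3 > -9 ✓
  (3) -3 < -1 ✓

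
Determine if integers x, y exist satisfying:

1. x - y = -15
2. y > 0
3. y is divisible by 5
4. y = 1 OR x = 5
Yes

Take x = 5, y = 20. Substituting into each constraint:
  (1) 5 + (-20) = -15 ✓
  (2) 20 > 0 ✓
  (3) 20 = 5 × 4, remainder 0 ✓
  (4) x = 5, target 5 ✓ (second branch holds)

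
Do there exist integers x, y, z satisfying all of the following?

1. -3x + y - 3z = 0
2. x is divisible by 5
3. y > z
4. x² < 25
Yes

Take x = 0, y = 3, z = 1. Substituting into each constraint:
  (1) -3(0) + 3 - 3(1) = 0 ✓
  (2) 0 = 5 × 0, remainder 0 ✓
  (3) 3 > 1 ✓
  (4) x² = (0)² = 0, and 0 < 25 ✓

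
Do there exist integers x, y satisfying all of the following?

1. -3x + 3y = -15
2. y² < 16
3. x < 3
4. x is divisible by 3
No

The full constraint system is jointly infeasible over the integers. Each constraint and what it forces:

  - -3x + 3y = -15: is a linear equation tying the variables together
  - y² < 16: restricts y to |y| ≤ 3
  - x < 3: bounds one variable relative to a constant
  - x is divisible by 3: restricts x to multiples of 3

The bounds confine y to {-3, -2, -1, 0, 1, 2, 3}. For each value, substitute into the equation:
  • y = -3: the equation forces x = 2, but 3 does not divide 2.
  • y = -2: the equation forces x = 3, but this violates the bound x ≤ 2.
  • y = -1: the equation forces x = 4, but 3 does not divide 4.
  • y = 0: the equation forces x = 5, but 3 does not divide 5.
  • y = 1: the equation forces x = 6, but this violates the bound x ≤ 2.
  • y = 2: the equation forces x = 7, but 3 does not divide 7.
  • y = 3: the equation forces x = 8, but 3 does not divide 8.
Every case fails, so no integer solution exists.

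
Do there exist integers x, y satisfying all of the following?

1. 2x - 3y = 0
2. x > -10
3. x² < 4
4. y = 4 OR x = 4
No

A contradictory subset is {2x - 3y = 0, x² < 4, y = 4 OR x = 4}. No integer assignment can satisfy these jointly:

  - 2x - 3y = 0: is a linear equation tying the variables together
  - x² < 4: restricts x to |x| ≤ 1
  - y = 4 OR x = 4: forces a choice: either y = 4 or x = 4

Split on the disjunction (y = 4 OR x = 4):
  • If y = 4: the equation forces x = 6, but x² < 4 requires |x| ≤ 1.
  • If x = 4: this contradicts x² < 4, which requires |x| ≤ 1.
Both branches are infeasible, so the system has no integer solution.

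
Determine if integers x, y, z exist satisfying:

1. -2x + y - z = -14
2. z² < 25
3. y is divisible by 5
Yes

Take x = 6, y = 0, z = 2. Substituting into each constraint:
  (1) -2(6) + 0 + (-2) = -14 ✓
  (2) z² = (2)² = 4, and 4 < 25 ✓
  (3) 0 = 5 × 0, remainder 0 ✓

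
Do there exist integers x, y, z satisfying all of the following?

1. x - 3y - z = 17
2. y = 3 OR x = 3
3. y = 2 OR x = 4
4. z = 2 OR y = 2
Yes

Take x = 3, y = 2, z = -20. Substituting into each constraint:
  (1) 3 - 3(2) + 20 = 17 ✓
  (2) x = 3, target 3 ✓ (second branch holds)
  (3) y = 2, target 2 ✓ (first branch holds)
  (4) y = 2, target 2 ✓ (second branch holds)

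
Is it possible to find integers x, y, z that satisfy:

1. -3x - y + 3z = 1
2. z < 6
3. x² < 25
Yes

Take x = 0, y = -1, z = 0. Substituting into each constraint:
  (1) -3(0) + 1 + 3(0) = 1 ✓
  (2) 0 < 6 ✓
  (3) x² = (0)² = 0, and 0 < 25 ✓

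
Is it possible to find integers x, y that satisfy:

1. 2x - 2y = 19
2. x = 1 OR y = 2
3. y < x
No

Even the single constraint (2x - 2y = 19) is infeasible over the integers.

  - 2x - 2y = 19: every term on the left is divisible by 2, so the LHS ≡ 0 (mod 2), but the RHS 19 is not — no integer solution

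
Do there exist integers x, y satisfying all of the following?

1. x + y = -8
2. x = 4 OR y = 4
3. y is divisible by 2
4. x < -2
Yes

Take x = -12, y = 4. Substituting into each constraint:
  (1) (-12) + 4 = -8 ✓
  (2) y = 4, target 4 ✓ (second branch holds)
  (3) 4 = 2 × 2, remainder 0 ✓
  (4) -12 < -2 ✓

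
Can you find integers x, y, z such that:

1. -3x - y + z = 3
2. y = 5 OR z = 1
Yes

Take x = -2, y = 5, z = 2. Substituting into each constraint:
  (1) -3(-2) + (-5) + 2 = 3 ✓
  (2) y = 5, target 5 ✓ (first branch holds)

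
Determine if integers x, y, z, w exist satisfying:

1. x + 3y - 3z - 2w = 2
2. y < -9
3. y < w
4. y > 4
No

A contradictory subset is {y < -9, y > 4}. No integer assignment can satisfy these jointly:

  - y < -9: bounds one variable relative to a constant
  - y > 4: bounds one variable relative to a constant

Direct contradiction: the bounds on y require y ≥ 5 and y ≤ -10 simultaneously, which is empty.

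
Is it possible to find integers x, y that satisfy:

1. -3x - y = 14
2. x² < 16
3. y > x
No

The full constraint system is jointly infeasible over the integers. Each constraint and what it forces:

  - -3x - y = 14: is a linear equation tying the variables together
  - x² < 16: restricts x to |x| ≤ 3
  - y > x: bounds one variable relative to another variable

Propagating the comparison: y > x and x ≥ -3 give y ≥ -2. Range argument: with x ∈ [-3, 3], y ∈ [-2, ∞], the left side of the equation is at most 11, but the right side is 14 > 11. No integer solution exists.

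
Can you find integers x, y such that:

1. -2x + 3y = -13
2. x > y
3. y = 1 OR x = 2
Yes

Take x = 2, y = -3. Substituting into each constraint:
  (1) -2(2) + 3(-3) = -13 ✓
  (2) 2 > -3 ✓
  (3) x = 2, target 2 ✓ (second branch holds)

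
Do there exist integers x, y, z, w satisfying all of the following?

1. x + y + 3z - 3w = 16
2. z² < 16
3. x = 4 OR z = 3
Yes

Take x = 7, y = 0, z = 3, w = 0. Substituting into each constraint:
  (1) 7 + 0 + 3(3) - 3(0) = 16 ✓
  (2) z² = (3)² = 9, and 9 < 16 ✓
  (3) z = 3, target 3 ✓ (second branch holds)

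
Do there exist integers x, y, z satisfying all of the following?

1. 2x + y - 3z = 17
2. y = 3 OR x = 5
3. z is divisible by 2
Yes

Take x = 5, y = 7, z = 0. Substituting into each constraint:
  (1) 2(5) + 7 - 3(0) = 17 ✓
  (2) x = 5, target 5 ✓ (second branch holds)
  (3) 0 = 2 × 0, remainder 0 ✓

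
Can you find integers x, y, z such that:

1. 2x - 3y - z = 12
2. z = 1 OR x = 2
Yes

Take x = -1, y = -5, z = 1. Substituting into each constraint:
  (1) 2(-1) - 3(-5) + (-1) = 12 ✓
  (2) z = 1, target 1 ✓ (first branch holds)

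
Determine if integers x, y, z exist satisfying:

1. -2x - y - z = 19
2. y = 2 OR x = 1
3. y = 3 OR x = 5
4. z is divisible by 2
Yes

Take x = 1, y = 3, z = -24. Substituting into each constraint:
  (1) -2(1) + (-3) + 24 = 19 ✓
  (2) x = 1, target 1 ✓ (second branch holds)
  (3) y = 3, target 3 ✓ (first branch holds)
  (4) -24 = 2 × -12, remainder 0 ✓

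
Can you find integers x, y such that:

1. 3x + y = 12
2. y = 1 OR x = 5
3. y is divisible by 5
No

The full constraint system is jointly infeasible over the integers. Each constraint and what it forces:

  - 3x + y = 12: is a linear equation tying the variables together
  - y = 1 OR x = 5: forces a choice: either y = 1 or x = 5
  - y is divisible by 5: restricts y to multiples of 5

Split on the disjunction (y = 1 OR x = 5):
  • If y = 1: this contradicts the divisibility constraint — 1 is not a multiple of 5.
  • If x = 5: with x = 5, writing y = 5y', every remaining term of the linear equation is divisible by 5, so the left side is ≡ 0 (mod 5); but the right side -3 ≡ 2 (mod 5). No integers can satisfy it.
Both branches are infeasible, so the system has no integer solution.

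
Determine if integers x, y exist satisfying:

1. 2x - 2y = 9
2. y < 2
No

Even the single constraint (2x - 2y = 9) is infeasible over the integers.

  - 2x - 2y = 9: every term on the left is divisible by 2, so the LHS ≡ 0 (mod 2), but the RHS 9 is not — no integer solution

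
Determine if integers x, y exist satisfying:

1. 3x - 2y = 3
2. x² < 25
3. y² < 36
Yes

Take x = 1, y = 0. Substituting into each constraint:
  (1) 3(1) - 2(0) = 3 ✓
  (2) x² = (1)² = 1, and 1 < 25 ✓
  (3) y² = (0)² = 0, and 0 < 36 ✓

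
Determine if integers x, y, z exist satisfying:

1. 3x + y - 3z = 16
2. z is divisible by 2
Yes

Take x = 0, y = 16, z = 0. Substituting into each constraint:
  (1) 3(0) + 16 - 3(0) = 16 ✓
  (2) 0 = 2 × 0, remainder 0 ✓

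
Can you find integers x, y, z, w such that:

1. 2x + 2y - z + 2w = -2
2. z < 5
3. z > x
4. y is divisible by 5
Yes

Take x = 0, y = 0, z = 2, w = 0. Substituting into each constraint:
  (1) 2(0) + 2(0) + (-2) + 2(0) = -2 ✓
  (2) 2 < 5 ✓
  (3) 2 > 0 ✓
  (4) 0 = 5 × 0, remainder 0 ✓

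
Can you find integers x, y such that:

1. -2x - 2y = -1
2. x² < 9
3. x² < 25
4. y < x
No

Even the single constraint (-2x - 2y = -1) is infeasible over the integers.

  - -2x - 2y = -1: every term on the left is divisible by 2, so the LHS ≡ 0 (mod 2), but the RHS -1 is not — no integer solution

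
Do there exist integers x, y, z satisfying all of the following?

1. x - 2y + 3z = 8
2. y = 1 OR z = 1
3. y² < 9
Yes

Take x = 4, y = 1, z = 2. Substituting into each constraint:
  (1) 4 - 2(1) + 3(2) = 8 ✓
  (2) y = 1, target 1 ✓ (first branch holds)
  (3) y² = (1)² = 1, and 1 < 9 ✓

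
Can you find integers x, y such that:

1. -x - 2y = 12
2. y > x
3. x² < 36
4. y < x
No

A contradictory subset is {y > x, y < x}. No integer assignment can satisfy these jointly:

  - y > x: bounds one variable relative to another variable
  - y < x: bounds one variable relative to another variable

Direct contradiction: y > x and x > y cannot both hold.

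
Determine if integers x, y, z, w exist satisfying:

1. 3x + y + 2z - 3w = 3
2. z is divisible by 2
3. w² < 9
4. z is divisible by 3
Yes

Take x = 0, y = 0, z = 0, w = -1. Substituting into each constraint:
  (1) 3(0) + 0 + 2(0) - 3(-1) = 3 ✓
  (2) 0 = 2 × 0, remainder 0 ✓
  (3) w² = (-1)² = 1, and 1 < 9 ✓
  (4) 0 = 3 × 0, remainder 0 ✓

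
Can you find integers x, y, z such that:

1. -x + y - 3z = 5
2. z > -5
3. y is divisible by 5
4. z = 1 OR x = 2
Yes

Take x = -8, y = 0, z = 1. Substituting into each constraint:
  (1) 8 + 0 - 3(1) = 5 ✓
  (2) 1 > -5 ✓
  (3) 0 = 5 × 0, remainder 0 ✓
  (4) z = 1, target 1 ✓ (first branch holds)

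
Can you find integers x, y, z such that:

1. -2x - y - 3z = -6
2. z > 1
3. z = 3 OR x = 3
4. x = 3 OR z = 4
Yes

Take x = 3, y = -6, z = 2. Substituting into each constraint:
  (1) -2(3) + 6 - 3(2) = -6 ✓
  (2) 2 > 1 ✓
  (3) x = 3, target 3 ✓ (second branch holds)
  (4) x = 3, target 3 ✓ (first branch holds)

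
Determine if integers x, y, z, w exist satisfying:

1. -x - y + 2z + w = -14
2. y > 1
Yes

Take x = 0, y = 2, z = -6, w = 0. Substituting into each constraint:
  (1) 0 + (-2) + 2(-6) + 0 = -14 ✓
  (2) 2 > 1 ✓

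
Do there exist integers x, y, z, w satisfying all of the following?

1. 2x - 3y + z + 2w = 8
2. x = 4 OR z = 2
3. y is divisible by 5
Yes

Take x = 4, y = 0, z = 0, w = 0. Substituting into each constraint:
  (1) 2(4) - 3(0) + 0 + 2(0) = 8 ✓
  (2) x = 4, target 4 ✓ (first branch holds)
  (3) 0 = 5 × 0, remainder 0 ✓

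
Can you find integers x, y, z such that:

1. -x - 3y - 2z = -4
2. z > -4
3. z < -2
Yes

Take x = 1, y = 3, z = -3. Substituting into each constraint:
  (1) (-1) - 3(3) - 2(-3) = -4 ✓
  (2) -3 > -4 ✓
  (3) -3 < -2 ✓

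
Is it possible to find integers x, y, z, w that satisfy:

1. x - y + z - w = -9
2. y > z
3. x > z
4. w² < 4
Yes

Take x = 1, y = 10, z = 0, w = 0. Substituting into each constraint:
  (1) 1 + (-10) + 0 + 0 = -9 ✓
  (2) 10 > 0 ✓
  (3) 1 > 0 ✓
  (4) w² = (0)² = 0, and 0 < 4 ✓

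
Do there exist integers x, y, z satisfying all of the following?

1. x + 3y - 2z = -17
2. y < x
Yes

Take x = 0, y = -1, z = 7. Substituting into each constraint:
  (1) 0 + 3(-1) - 2(7) = -17 ✓
  (2) -1 < 0 ✓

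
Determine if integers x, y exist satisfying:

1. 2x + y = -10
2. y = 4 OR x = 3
Yes

Take x = 3, y = -16. Substituting into each constraint:
  (1) 2(3) + (-16) = -10 ✓
  (2) x = 3, target 3 ✓ (second branch holds)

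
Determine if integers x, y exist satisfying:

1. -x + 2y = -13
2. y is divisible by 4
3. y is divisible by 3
Yes

Take x = 13, y = 0. Substituting into each constraint:
  (1) (-13) + 2(0) = -13 ✓
  (2) 0 = 4 × 0, remainder 0 ✓
  (3) 0 = 3 × 0, remainder 0 ✓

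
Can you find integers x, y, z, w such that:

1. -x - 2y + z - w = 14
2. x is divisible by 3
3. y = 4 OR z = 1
Yes

Take x = 0, y = -6, z = 1, w = -1. Substituting into each constraint:
  (1) 0 - 2(-6) + 1 + 1 = 14 ✓
  (2) 0 = 3 × 0, remainder 0 ✓
  (3) z = 1, target 1 ✓ (second branch holds)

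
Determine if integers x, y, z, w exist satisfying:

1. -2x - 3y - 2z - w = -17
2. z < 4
Yes

Take x = 0, y = 5, z = 1, w = 0. Substituting into each constraint:
  (1) -2(0) - 3(5) - 2(1) + 0 = -17 ✓
  (2) 1 < 4 ✓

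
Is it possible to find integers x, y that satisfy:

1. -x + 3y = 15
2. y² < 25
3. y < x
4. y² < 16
No

A contradictory subset is {-x + 3y = 15, y < x, y² < 16}. No integer assignment can satisfy these jointly:

  - -x + 3y = 15: is a linear equation tying the variables together
  - y < x: bounds one variable relative to another variable
  - y² < 16: restricts y to |y| ≤ 3

Propagating the comparison: x > y and y ≥ -3 give x ≥ -2. Range argument: with x ∈ [-2, ∞], y ∈ [-3, 3], the left side of the equation is at most 11, but the right side is 15 > 11. No integer solution exists.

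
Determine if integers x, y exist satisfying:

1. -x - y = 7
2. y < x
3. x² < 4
Yes

Take x = 0, y = -7. Substituting into each constraint:
  (1) 0 + 7 = 7 ✓
  (2) -7 < 0 ✓
  (3) x² = (0)² = 0, and 0 < 4 ✓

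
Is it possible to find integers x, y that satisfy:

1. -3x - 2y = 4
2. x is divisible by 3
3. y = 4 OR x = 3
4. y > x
No

The full constraint system is jointly infeasible over the integers. Each constraint and what it forces:

  - -3x - 2y = 4: is a linear equation tying the variables together
  - x is divisible by 3: restricts x to multiples of 3
  - y = 4 OR x = 3: forces a choice: either y = 4 or x = 3
  - y > x: bounds one variable relative to another variable

Split on the disjunction (y = 4 OR x = 3):
  • If y = 4: with y = 4, writing x = 3x', every remaining term of the linear equation is divisible by 9, so the left side is ≡ 0 (mod 9); but the right side 12 ≡ 3 (mod 9). No integers can satisfy it.
  • If x = 3: with x = 3, every remaining term of the linear equation is divisible by 2, so the left side is ≡ 0 (mod 2); but the right side 13 ≡ 1 (mod 2). No integers can satisfy it.
Both branches are infeasible, so the system has no integer solution.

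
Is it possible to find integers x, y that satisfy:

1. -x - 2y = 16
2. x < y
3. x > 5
No

The full constraint system is jointly infeasible over the integers. Each constraint and what it forces:

  - -x - 2y = 16: is a linear equation tying the variables together
  - x < y: bounds one variable relative to another variable
  - x > 5: bounds one variable relative to a constant

Propagating the comparison: y > x and x ≥ 6 give y ≥ 7. Range argument: with x ∈ [6, ∞], y ∈ [7, ∞], the left side of the equation is at most -20, but the right side is 16 > -20. No integer solution exists.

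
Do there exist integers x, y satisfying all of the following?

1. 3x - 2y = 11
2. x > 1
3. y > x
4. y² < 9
No

A contradictory subset is {3x - 2y = 11, y > x, y² < 9}. No integer assignment can satisfy these jointly:

  - 3x - 2y = 11: is a linear equation tying the variables together
  - y > x: bounds one variable relative to another variable
  - y² < 9: restricts y to |y| ≤ 2

Propagating the comparison: x < y and y ≤ 2 give x ≤ 1. Range argument: with x ∈ [−∞, 1], y ∈ [-2, 2], the left side of the equation is at most 7, but the right side is 11 > 7. No integer solution exists.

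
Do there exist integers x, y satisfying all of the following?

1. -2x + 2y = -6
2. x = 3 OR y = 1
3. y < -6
No

The full constraint system is jointly infeasible over the integers. Each constraint and what it forces:

  - -2x + 2y = -6: is a linear equation tying the variables together
  - x = 3 OR y = 1: forces a choice: either x = 3 or y = 1
  - y < -6: bounds one variable relative to a constant

Split on the disjunction (x = 3 OR y = 1):
  • If x = 3: the equation forces y = 0, which contradicts the bound y ≤ -7.
  • If y = 1: this contradicts the bound y ≤ -7.
Both branches are infeasible, so the system has no integer solution.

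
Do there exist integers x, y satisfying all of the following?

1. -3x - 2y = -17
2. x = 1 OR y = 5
Yes

Take x = 1, y = 7. Substituting into each constraint:
  (1) -3(1) - 2(7) = -17 ✓
  (2) x = 1, target 1 ✓ (first branch holds)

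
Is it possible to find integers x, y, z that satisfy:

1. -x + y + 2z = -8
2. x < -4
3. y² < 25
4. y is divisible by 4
Yes

Take x = -6, y = 0, z = -7. Substituting into each constraint:
  (1) 6 + 0 + 2(-7) = -8 ✓
  (2) -6 < -4 ✓
  (3) y² = (0)² = 0, and 0 < 25 ✓
  (4) 0 = 4 × 0, remainder 0 ✓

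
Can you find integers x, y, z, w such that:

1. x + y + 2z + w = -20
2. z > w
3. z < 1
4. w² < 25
Yes

Take x = -19, y = 0, z = 0, w = -1. Substituting into each constraint:
  (1) (-19) + 0 + 2(0) + (-1) = -20 ✓
  (2) 0 > -1 ✓
  (3) 0 < 1 ✓
  (4) w² = (-1)² = 1, and 1 < 25 ✓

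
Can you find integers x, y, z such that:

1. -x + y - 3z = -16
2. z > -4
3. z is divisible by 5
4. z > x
Yes

Take x = -1, y = -17, z = 0. Substituting into each constraint:
  (1) 1 + (-17) - 3(0) = -16 ✓
  (2) 0 > -4 ✓
  (3) 0 = 5 × 0, remainder 0 ✓
  (4) 0 > -1 ✓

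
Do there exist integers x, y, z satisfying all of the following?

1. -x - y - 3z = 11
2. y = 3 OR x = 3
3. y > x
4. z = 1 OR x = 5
Yes

Take x = -17, y = 3, z = 1. Substituting into each constraint:
  (1) 17 + (-3) - 3(1) = 11 ✓
  (2) y = 3, target 3 ✓ (first branch holds)
  (3) 3 > -17 ✓
  (4) z = 1, target 1 ✓ (first branch holds)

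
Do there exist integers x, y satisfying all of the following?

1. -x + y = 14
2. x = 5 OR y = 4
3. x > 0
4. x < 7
Yes

Take x = 5, y = 19. Substituting into each constraint:
  (1) (-5) + 19 = 14 ✓
  (2) x = 5, target 5 ✓ (first branch holds)
  (3) 5 > 0 ✓
  (4) 5 < 7 ✓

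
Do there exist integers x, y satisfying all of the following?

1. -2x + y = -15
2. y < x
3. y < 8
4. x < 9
Yes

Take x = 0, y = -15. Substituting into each constraint:
  (1) -2(0) + (-15) = -15 ✓
  (2) -15 < 0 ✓
  (3) -15 < 8 ✓
  (4) 0 < 9 ✓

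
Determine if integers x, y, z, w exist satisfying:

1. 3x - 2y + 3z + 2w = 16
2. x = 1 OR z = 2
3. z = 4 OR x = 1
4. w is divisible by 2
Yes

Take x = 1, y = -5, z = 1, w = 0. Substituting into each constraint:
  (1) 3(1) - 2(-5) + 3(1) + 2(0) = 16 ✓
  (2) x = 1, target 1 ✓ (first branch holds)
  (3) x = 1, target 1 ✓ (second branch holds)
  (4) 0 = 2 × 0, remainder 0 ✓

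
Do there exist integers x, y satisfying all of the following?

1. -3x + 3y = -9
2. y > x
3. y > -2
No

A contradictory subset is {-3x + 3y = -9, y > x}. No integer assignment can satisfy these jointly:

  - -3x + 3y = -9: is a linear equation tying the variables together
  - y > x: bounds one variable relative to another variable

From the equation, x − y = 3, i.e. y − x = -3; but y > x requires y − x ≥ 1. Contradiction.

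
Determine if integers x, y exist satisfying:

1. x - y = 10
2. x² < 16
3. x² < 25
Yes

Take x = 0, y = -10. Substituting into each constraint:
  (1) 0 + 10 = 10 ✓
  (2) x² = (0)² = 0, and 0 < 16 ✓
  (3) x² = (0)² = 0, and 0 < 25 ✓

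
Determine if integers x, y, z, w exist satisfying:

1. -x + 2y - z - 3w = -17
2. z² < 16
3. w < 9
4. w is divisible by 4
Yes

Take x = 0, y = -8, z = 1, w = 0. Substituting into each constraint:
  (1) 0 + 2(-8) + (-1) - 3(0) = -17 ✓
  (2) z² = (1)² = 1, and 1 < 16 ✓
  (3) 0 < 9 ✓
  (4) 0 = 4 × 0, remainder 0 ✓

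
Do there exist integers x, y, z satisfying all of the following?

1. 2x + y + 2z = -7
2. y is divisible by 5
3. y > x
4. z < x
Yes

Take x = 4, y = 5, z = -10. Substituting into each constraint:
  (1) 2(4) + 5 + 2(-10) = -7 ✓
  (2) 5 = 5 × 1, remainder 0 ✓
  (3) 5 > 4 ✓
  (4) -10 < 4 ✓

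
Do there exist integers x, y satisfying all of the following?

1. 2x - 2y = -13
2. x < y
No

Even the single constraint (2x - 2y = -13) is infeasible over the integers.

  - 2x - 2y = -13: every term on the left is divisible by 2, so the LHS ≡ 0 (mod 2), but the RHS -13 is not — no integer solution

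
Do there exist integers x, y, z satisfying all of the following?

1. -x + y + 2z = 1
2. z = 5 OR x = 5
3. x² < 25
Yes

Take x = 4, y = -5, z = 5. Substituting into each constraint:
  (1) (-4) + (-5) + 2(5) = 1 ✓
  (2) z = 5, target 5 ✓ (first branch holds)
  (3) x² = (4)² = 16, and 16 < 25 ✓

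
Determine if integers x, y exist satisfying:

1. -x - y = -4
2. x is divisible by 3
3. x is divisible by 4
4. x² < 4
Yes

Take x = 0, y = 4. Substituting into each constraint:
  (1) 0 + (-4) = -4 ✓
  (2) 0 = 3 × 0, remainder 0 ✓
  (3) 0 = 4 × 0, remainder 0 ✓
  (4) x² = (0)² = 0, and 0 < 4 ✓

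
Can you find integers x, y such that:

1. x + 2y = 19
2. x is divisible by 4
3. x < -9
No

A contradictory subset is {x + 2y = 19, x is divisible by 4}. No integer assignment can satisfy these jointly:

  - x + 2y = 19: is a linear equation tying the variables together
  - x is divisible by 4: restricts x to multiples of 4

Modular obstruction: writing x = 4x', every remaining term of the linear equation is divisible by 2, so the left side is ≡ 0 (mod 2); but the right side 19 ≡ 1 (mod 2). No integers can satisfy it.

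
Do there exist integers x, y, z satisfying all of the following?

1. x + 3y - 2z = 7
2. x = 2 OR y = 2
Yes

Take x = -1, y = 2, z = -1. Substituting into each constraint:
  (1) (-1) + 3(2) - 2(-1) = 7 ✓
  (2) y = 2, target 2 ✓ (second branch holds)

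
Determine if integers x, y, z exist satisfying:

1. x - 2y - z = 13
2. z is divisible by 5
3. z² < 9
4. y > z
Yes

Take x = 15, y = 1, z = 0. Substituting into each constraint:
  (1) 15 - 2(1) + 0 = 13 ✓
  (2) 0 = 5 × 0, remainder 0 ✓
  (3) z² = (0)² = 0, and 0 < 9 ✓
  (4) 1 > 0 ✓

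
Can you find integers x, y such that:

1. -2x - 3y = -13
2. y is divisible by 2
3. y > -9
No

A contradictory subset is {-2x - 3y = -13, y is divisible by 2}. No integer assignment can satisfy these jointly:

  - -2x - 3y = -13: is a linear equation tying the variables together
  - y is divisible by 2: restricts y to multiples of 2

Modular obstruction: writing y = 2y', every remaining term of the linear equation is divisible by 2, so the left side is ≡ 0 (mod 2); but the right side -13 ≡ 1 (mod 2). No integers can satisfy it.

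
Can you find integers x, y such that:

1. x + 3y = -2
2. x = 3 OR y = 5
Yes

Take x = -17, y = 5. Substituting into each constraint:
  (1) (-17) + 3(5) = -2 ✓
  (2) y = 5, target 5 ✓ (second branch holds)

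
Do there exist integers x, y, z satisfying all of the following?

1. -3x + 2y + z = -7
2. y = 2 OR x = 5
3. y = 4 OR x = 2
Yes

Take x = 5, y = 4, z = 0. Substituting into each constraint:
  (1) -3(5) + 2(4) + 0 = -7 ✓
  (2) x = 5, target 5 ✓ (second branch holds)
  (3) y = 4, target 4 ✓ (first branch holds)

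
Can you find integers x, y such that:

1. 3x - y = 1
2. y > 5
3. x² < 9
No

The full constraint system is jointly infeasible over the integers. Each constraint and what it forces:

  - 3x - y = 1: is a linear equation tying the variables together
  - y > 5: bounds one variable relative to a constant
  - x² < 9: restricts x to |x| ≤ 2

Range argument: with x ∈ [-2, 2], y ∈ [6, ∞], the left side of the equation is at most 0, but the right side is 1 > 0. No integer solution exists.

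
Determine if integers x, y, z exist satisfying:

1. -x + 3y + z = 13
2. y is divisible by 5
Yes

Take x = 0, y = 0, z = 13. Substituting into each constraint:
  (1) 0 + 3(0) + 13 = 13 ✓
  (2) 0 = 5 × 0, remainder 0 ✓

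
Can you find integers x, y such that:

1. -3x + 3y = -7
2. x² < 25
No

Even the single constraint (-3x + 3y = -7) is infeasible over the integers.

  - -3x + 3y = -7: every term on the left is divisible by 3, so the LHS ≡ 0 (mod 3), but the RHS -7 is not — no integer solution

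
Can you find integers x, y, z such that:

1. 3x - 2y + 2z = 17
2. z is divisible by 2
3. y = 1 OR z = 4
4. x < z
Yes

Take x = 3, y = 0, z = 4. Substituting into each constraint:
  (1) 3(3) - 2(0) + 2(4) = 17 ✓
  (2) 4 = 2 × 2, remainder 0 ✓
  (3) z = 4, target 4 ✓ (second branch holds)
  (4) 3 < 4 ✓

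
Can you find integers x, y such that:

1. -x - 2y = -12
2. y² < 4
Yes

Take x = 12, y = 0. Substituting into each constraint:
  (1) (-12) - 2(0) = -12 ✓
  (2) y² = (0)² = 0, and 0 < 4 ✓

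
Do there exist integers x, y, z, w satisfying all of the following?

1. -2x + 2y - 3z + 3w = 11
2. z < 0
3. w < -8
Yes

Take x = 0, y = 19, z = -1, w = -10. Substituting into each constraint:
  (1) -2(0) + 2(19) - 3(-1) + 3(-10) = 11 ✓
  (2) -1 < 0 ✓
  (3) -10 < -8 ✓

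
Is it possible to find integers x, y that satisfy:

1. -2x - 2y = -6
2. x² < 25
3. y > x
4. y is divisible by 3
Yes

Take x = 0, y = 3. Substituting into each constraint:
  (1) -2(0) - 2(3) = -6 ✓
  (2) x² = (0)² = 0, and 0 < 25 ✓
  (3) 3 > 0 ✓
  (4) 3 = 3 × 1, remainder 0 ✓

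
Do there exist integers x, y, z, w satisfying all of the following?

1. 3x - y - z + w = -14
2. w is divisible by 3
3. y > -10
Yes

Take x = 0, y = 0, z = 14, w = 0. Substituting into each constraint:
  (1) 3(0) + 0 + (-14) + 0 = -14 ✓
  (2) 0 = 3 × 0, remainder 0 ✓
  (3) 0 > -10 ✓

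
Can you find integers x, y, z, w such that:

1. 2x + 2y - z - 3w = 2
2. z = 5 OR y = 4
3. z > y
Yes

Take x = -2, y = 4, z = 5, w = -1. Substituting into each constraint:
  (1) 2(-2) + 2(4) + (-5) - 3(-1) = 2 ✓
  (2) z = 5, target 5 ✓ (first branch holds)
  (3) 5 > 4 ✓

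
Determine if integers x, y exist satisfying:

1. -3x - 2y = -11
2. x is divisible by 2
No

The full constraint system is jointly infeasible over the integers. Each constraint and what it forces:

  - -3x - 2y = -11: is a linear equation tying the variables together
  - x is divisible by 2: restricts x to multiples of 2

Modular obstruction: writing x = 2x', every remaining term of the linear equation is divisible by 2, so the left side is ≡ 0 (mod 2); but the right side -11 ≡ 1 (mod 2). No integers can satisfy it.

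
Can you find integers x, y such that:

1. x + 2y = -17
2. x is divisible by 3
Yes

Take x = -21, y = 2. Substituting into each constraint:
  (1) (-21) + 2(2) = -17 ✓
  (2) -21 = 3 × -7, remainder 0 ✓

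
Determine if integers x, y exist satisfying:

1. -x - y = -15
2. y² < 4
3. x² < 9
No

The full constraint system is jointly infeasible over the integers. Each constraint and what it forces:

  - -x - y = -15: is a linear equation tying the variables together
  - y² < 4: restricts y to |y| ≤ 1
  - x² < 9: restricts x to |x| ≤ 2

Range argument: with x ∈ [-2, 2], y ∈ [-1, 1], the left side of the equation is at least -3, but the right side is -15 < -3. No integer solution exists.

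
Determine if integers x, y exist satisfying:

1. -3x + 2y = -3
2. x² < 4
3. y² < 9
Yes

Take x = 1, y = 0. Substituting into each constraint:
  (1) -3(1) + 2(0) = -3 ✓
  (2) x² = (1)² = 1, and 1 < 4 ✓
  (3) y² = (0)² = 0, and 0 < 9 ✓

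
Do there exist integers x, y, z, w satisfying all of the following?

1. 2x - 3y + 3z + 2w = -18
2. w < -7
Yes

Take x = 2, y = 2, z = 0, w = -8. Substituting into each constraint:
  (1) 2(2) - 3(2) + 3(0) + 2(-8) = -18 ✓
  (2) -8 < -7 ✓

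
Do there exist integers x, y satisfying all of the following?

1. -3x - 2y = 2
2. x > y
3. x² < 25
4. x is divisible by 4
Yes

Take x = 0, y = -1. Substituting into each constraint:
  (1) -3(0) - 2(-1) = 2 ✓
  (2) 0 > -1 ✓
  (3) x² = (0)² = 0, and 0 < 25 ✓
  (4) 0 = 4 × 0, remainder 0 ✓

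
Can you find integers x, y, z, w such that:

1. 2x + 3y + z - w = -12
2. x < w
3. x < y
Yes

Take x = 0, y = 1, z = -14, w = 1. Substituting into each constraint:
  (1) 2(0) + 3(1) + (-14) + (-1) = -12 ✓
  (2) 0 < 1 ✓
  (3) 0 < 1 ✓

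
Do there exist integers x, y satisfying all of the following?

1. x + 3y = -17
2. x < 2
Yes

Take x = -17, y = 0. Substituting into each constraint:
  (1) (-17) + 3(0) = -17 ✓
  (2) -17 < 2 ✓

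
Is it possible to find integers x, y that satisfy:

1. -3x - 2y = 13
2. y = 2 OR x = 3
Yes

Take x = 3, y = -11. Substituting into each constraint:
  (1) -3(3) - 2(-11) = 13 ✓
  (2) x = 3, target 3 ✓ (second branch holds)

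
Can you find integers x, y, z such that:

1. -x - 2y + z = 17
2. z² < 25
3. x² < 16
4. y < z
Yes

Take x = 0, y = -8, z = 1. Substituting into each constraint:
  (1) 0 - 2(-8) + 1 = 17 ✓
  (2) z² = (1)² = 1, and 1 < 25 ✓
  (3) x² = (0)² = 0, and 0 < 16 ✓
  (4) -8 < 1 ✓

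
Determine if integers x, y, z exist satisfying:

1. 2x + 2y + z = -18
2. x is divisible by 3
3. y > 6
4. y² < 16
No

A contradictory subset is {y > 6, y² < 16}. No integer assignment can satisfy these jointly:

  - y > 6: bounds one variable relative to a constant
  - y² < 16: restricts y to |y| ≤ 3

Direct contradiction: the bounds on y require y ≥ 7 and y ≤ 3 simultaneously, which is empty.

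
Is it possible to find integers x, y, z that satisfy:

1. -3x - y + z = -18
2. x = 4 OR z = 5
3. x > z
Yes

Take x = 6, y = 5, z = 5. Substituting into each constraint:
  (1) -3(6) + (-5) + 5 = -18 ✓
  (2) z = 5, target 5 ✓ (second branch holds)
  (3) 6 > 5 ✓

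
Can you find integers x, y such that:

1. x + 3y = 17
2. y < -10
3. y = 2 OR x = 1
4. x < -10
No

A contradictory subset is {x + 3y = 17, y < -10, x < -10}. No integer assignment can satisfy these jointly:

  - x + 3y = 17: is a linear equation tying the variables together
  - y < -10: bounds one variable relative to a constant
  - x < -10: bounds one variable relative to a constant

Range argument: with x ∈ [−∞, -11], y ∈ [−∞, -11], the left side of the equation is at most -44, but the right side is 17 > -44. No integer solution exists.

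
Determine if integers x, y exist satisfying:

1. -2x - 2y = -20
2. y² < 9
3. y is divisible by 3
Yes

Take x = 10, y = 0. Substituting into each constraint:
  (1) -2(10) - 2(0) = -20 ✓
  (2) y² = (0)² = 0, and 0 < 9 ✓
  (3) 0 = 3 × 0, remainder 0 ✓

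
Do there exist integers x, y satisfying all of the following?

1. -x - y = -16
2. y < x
Yes

Take x = 16, y = 0. Substituting into each constraint:
  (1) (-16) + 0 = -16 ✓
  (2) 0 < 16 ✓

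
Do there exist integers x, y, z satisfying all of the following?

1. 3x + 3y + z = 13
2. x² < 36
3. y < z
Yes

Take x = 4, y = 0, z = 1. Substituting into each constraint:
  (1) 3(4) + 3(0) + 1 = 13 ✓
  (2) x² = (4)² = 16, and 16 < 36 ✓
  (3) 0 < 1 ✓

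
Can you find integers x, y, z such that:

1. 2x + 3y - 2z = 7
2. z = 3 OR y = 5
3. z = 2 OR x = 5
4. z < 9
Yes

Take x = 5, y = 1, z = 3. Substituting into each constraint:
  (1) 2(5) + 3(1) - 2(3) = 7 ✓
  (2) z = 3, target 3 ✓ (first branch holds)
  (3) x = 5, target 5 ✓ (second branch holds)
  (4) 3 < 9 ✓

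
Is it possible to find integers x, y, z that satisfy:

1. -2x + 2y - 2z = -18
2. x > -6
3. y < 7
Yes

Take x = 9, y = 0, z = 0. Substituting into each constraint:
  (1) -2(9) + 2(0) - 2(0) = -18 ✓
  (2) 9 > -6 ✓
  (3) 0 < 7 ✓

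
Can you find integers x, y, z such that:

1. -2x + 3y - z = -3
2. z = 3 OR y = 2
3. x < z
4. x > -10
Yes

Take x = 0, y = 0, z = 3. Substituting into each constraint:
  (1) -2(0) + 3(0) + (-3) = -3 ✓
  (2) z = 3, target 3 ✓ (first branch holds)
  (3) 0 < 3 ✓
  (4) 0 > -10 ✓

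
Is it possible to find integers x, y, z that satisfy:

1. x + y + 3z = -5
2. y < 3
Yes

Take x = 0, y = -5, z = 0. Substituting into each constraint:
  (1) 0 + (-5) + 3(0) = -5 ✓
  (2) -5 < 3 ✓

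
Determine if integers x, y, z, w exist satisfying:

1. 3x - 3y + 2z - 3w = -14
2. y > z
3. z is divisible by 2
Yes

Take x = 0, y = 3, z = 2, w = 3. Substituting into each constraint:
  (1) 3(0) - 3(3) + 2(2) - 3(3) = -14 ✓
  (2) 3 > 2 ✓
  (3) 2 = 2 × 1, remainder 0 ✓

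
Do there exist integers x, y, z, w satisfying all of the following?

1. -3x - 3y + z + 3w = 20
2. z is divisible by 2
Yes

Take x = 0, y = -6, z = 2, w = 0. Substituting into each constraint:
  (1) -3(0) - 3(-6) + 2 + 3(0) = 20 ✓
  (2) 2 = 2 × 1, remainder 0 ✓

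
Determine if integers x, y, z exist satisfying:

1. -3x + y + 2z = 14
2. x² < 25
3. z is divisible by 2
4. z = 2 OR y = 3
Yes

Take x = -2, y = 4, z = 2. Substituting into each constraint:
  (1) -3(-2) + 4 + 2(2) = 14 ✓
  (2) x² = (-2)² = 4, and 4 < 25 ✓
  (3) 2 = 2 × 1, remainder 0 ✓
  (4) z = 2, target 2 ✓ (first branch holds)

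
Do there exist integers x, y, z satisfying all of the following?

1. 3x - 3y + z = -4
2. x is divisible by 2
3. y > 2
Yes

Take x = 0, y = 3, z = 5. Substituting into each constraint:
  (1) 3(0) - 3(3) + 5 = -4 ✓
  (2) 0 = 2 × 0, remainder 0 ✓
  (3) 3 > 2 ✓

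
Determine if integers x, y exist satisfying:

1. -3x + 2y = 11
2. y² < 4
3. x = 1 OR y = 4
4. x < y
No

A contradictory subset is {-3x + 2y = 11, y² < 4, x = 1 OR y = 4}. No integer assignment can satisfy these jointly:

  - -3x + 2y = 11: is a linear equation tying the variables together
  - y² < 4: restricts y to |y| ≤ 1
  - x = 1 OR y = 4: forces a choice: either x = 1 or y = 4

Split on the disjunction (x = 1 OR y = 4):
  • If x = 1: the equation forces y = 7, but y² < 4 requires |y| ≤ 1.
  • If y = 4: this contradicts y² < 4, which requires |y| ≤ 1.
Both branches are infeasible, so the system has no integer solution.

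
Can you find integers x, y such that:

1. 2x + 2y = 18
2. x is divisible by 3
Yes

Take x = 0, y = 9. Substituting into each constraint:
  (1) 2(0) + 2(9) = 18 ✓
  (2) 0 = 3 × 0, remainder 0 ✓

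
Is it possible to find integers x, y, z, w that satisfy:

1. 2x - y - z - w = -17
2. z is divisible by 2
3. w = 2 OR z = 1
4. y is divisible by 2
No

The full constraint system is jointly infeasible over the integers. Each constraint and what it forces:

  - 2x - y - z - w = -17: is a linear equation tying the variables together
  - z is divisible by 2: restricts z to multiples of 2
  - w = 2 OR z = 1: forces a choice: either w = 2 or z = 1
  - y is divisible by 2: restricts y to multiples of 2

Split on the disjunction (w = 2 OR z = 1):
  • If w = 2: with w = 2, writing y = 2y' and writing z = 2z', every remaining term of the linear equation is divisible by 2, so the left side is ≡ 0 (mod 2); but the right side -15 ≡ 1 (mod 2). No integers can satisfy it.
  • If z = 1: this contradicts the divisibility constraint — 1 is not a multiple of 2.
Both branches are infeasible, so the system has no integer solution.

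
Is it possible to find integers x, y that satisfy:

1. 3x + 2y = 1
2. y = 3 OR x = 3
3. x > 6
No

The full constraint system is jointly infeasible over the integers. Each constraint and what it forces:

  - 3x + 2y = 1: is a linear equation tying the variables together
  - y = 3 OR x = 3: forces a choice: either y = 3 or x = 3
  - x > 6: bounds one variable relative to a constant

Split on the disjunction (y = 3 OR x = 3):
  • If y = 3: with y = 3, every remaining term of the linear equation is divisible by 3, so the left side is ≡ 0 (mod 3); but the right side -5 ≡ 1 (mod 3). No integers can satisfy it.
  • If x = 3: this contradicts the bound x ≥ 7.
Both branches are infeasible, so the system has no integer solution.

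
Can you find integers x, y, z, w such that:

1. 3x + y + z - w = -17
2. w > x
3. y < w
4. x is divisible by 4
Yes

Take x = 0, y = 0, z = -16, w = 1. Substituting into each constraint:
  (1) 3(0) + 0 + (-16) + (-1) = -17 ✓
  (2) 1 > 0 ✓
  (3) 0 < 1 ✓
  (4) 0 = 4 × 0, remainder 0 ✓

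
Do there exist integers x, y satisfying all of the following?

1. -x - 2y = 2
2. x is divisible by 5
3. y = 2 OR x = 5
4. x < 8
No

A contradictory subset is {-x - 2y = 2, x is divisible by 5, y = 2 OR x = 5}. No integer assignment can satisfy these jointly:

  - -x - 2y = 2: is a linear equation tying the variables together
  - x is divisible by 5: restricts x to multiples of 5
  - y = 2 OR x = 5: forces a choice: either y = 2 or x = 5

Split on the disjunction (y = 2 OR x = 5):
  • If y = 2: with y = 2, writing x = 5x', every remaining term of the linear equation is divisible by 5, so the left side is ≡ 0 (mod 5); but the right side 6 ≡ 1 (mod 5). No integers can satisfy it.
  • If x = 5: with x = 5, every remaining term of the linear equation is divisible by 2, so the left side is ≡ 0 (mod 2); but the right side 7 ≡ 1 (mod 2). No integers can satisfy it.
Both branches are infeasible, so the system has no integer solution.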